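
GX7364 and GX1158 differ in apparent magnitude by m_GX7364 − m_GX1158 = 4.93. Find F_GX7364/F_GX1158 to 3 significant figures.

F_GX7364/F_GX1158 = 10^(−(m_GX7364 − m_GX1158)/2.5) = 10^(-4.93/2.5) = 10^-1.972 = 0.01067.

0.0107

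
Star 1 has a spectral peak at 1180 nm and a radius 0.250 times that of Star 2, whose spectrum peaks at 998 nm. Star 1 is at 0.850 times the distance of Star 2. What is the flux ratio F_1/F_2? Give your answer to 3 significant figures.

0.0443

Wien's law: T_1/T_2 = λ_2/λ_1 = 998/1180 = 0.8458.
L_1/L_2 = (R_1/R_2)²(T_1/T_2)⁴ = (0.250)²(0.8458)⁴ = 0.03198.
F_1/F_2 = (L_1/L_2)/(d_1/d_2)² = 0.03198/(0.850)² = 0.04426.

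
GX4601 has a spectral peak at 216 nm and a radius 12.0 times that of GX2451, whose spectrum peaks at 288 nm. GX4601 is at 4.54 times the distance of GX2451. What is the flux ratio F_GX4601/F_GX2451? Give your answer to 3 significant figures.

Wien's law: T_GX4601/T_GX2451 = λ_GX2451/λ_GX4601 = 288/216 = 1.333.
L_GX4601/L_GX2451 = (R_GX4601/R_GX2451)²(T_GX4601/T_GX2451)⁴ = (12.0)²(1.333)⁴ = 455.1.
F_GX4601/F_GX2451 = (L_GX4601/L_GX2451)/(d_GX4601/d_GX2451)² = 455.1/(4.54)² = 22.08.

22.1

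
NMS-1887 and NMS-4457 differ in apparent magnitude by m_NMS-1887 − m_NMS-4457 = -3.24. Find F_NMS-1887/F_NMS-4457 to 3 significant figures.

F_NMS-1887/F_NMS-4457 = 10^(−(m_NMS-1887 − m_NMS-4457)/2.5) = 10^(3.24/2.5) = 10^1.296 = 19.77.

19.8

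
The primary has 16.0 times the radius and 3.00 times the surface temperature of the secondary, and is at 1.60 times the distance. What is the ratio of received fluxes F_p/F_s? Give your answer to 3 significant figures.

L_p/L_s = (R_p/R_s)²(T_p/T_s)⁴ = (16.0)² × (3.00)⁴ = 2.074×10^4.
F_p/F_s = (L_p/L_s)/(d_p/d_s)² = 2.074×10^4 / (1.60)² = 8100.

8.10×10^3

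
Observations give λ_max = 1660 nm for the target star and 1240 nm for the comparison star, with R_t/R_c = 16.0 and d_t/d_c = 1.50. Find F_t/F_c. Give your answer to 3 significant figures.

35.4

Wien's law: T_t/T_c = λ_c/λ_t = 1240/1660 = 0.7470.
L_t/L_c = (R_t/R_c)²(T_t/T_c)⁴ = (16.0)²(0.7470)⁴ = 79.71.
F_t/F_c = (L_t/L_c)/(d_t/d_c)² = 79.71/(1.50)² = 35.43.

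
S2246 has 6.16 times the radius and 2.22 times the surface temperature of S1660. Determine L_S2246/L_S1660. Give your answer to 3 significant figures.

922

From the Stefan–Boltzmann law, L ∝ R²T⁴, so
L_S2246/L_S1660 = (R_S2246/R_S1660)² (T_S2246/T_S1660)⁴ = (6.16)² × (2.22)⁴ = 37.95 × 24.29 = 921.7.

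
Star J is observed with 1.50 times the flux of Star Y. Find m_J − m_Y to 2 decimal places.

-0.44

m_J − m_Y = −2.5 log₁₀(F_J/F_Y) = −2.5 log₁₀(1.50) = −2.5 × (0.176) = -0.440.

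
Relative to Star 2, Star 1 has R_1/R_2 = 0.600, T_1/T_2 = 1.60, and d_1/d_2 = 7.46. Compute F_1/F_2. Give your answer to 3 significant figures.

L_1/L_2 = (R_1/R_2)²(T_1/T_2)⁴ = (0.600)² × (1.60)⁴ = 2.359.
F_1/F_2 = (L_1/L_2)/(d_1/d_2)² = 2.359 / (7.46)² = 0.04239.

0.0424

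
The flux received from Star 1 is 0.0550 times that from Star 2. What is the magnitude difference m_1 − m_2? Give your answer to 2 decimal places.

m_1 − m_2 = −2.5 log₁₀(F_1/F_2) = −2.5 log₁₀(0.0550) = −2.5 × (-1.260) = 3.149.

3.15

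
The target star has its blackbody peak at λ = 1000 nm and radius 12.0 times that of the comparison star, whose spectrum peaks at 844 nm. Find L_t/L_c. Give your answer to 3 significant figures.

73.1

Wien's law gives T ∝ 1/λ_max, so T_t/T_c = λ_c/λ_t = 844/1000 = 0.8440.
Then L ∝ R²T⁴ gives L_t/L_c = (12.0)² × (0.8440)⁴ = 144.0 × 0.5074 = 73.07.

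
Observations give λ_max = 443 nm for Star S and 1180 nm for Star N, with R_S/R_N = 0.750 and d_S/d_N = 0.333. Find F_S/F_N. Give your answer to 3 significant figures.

255

Wien's law: T_S/T_N = λ_N/λ_S = 1180/443 = 2.664.
L_S/L_N = (R_S/R_N)²(T_S/T_N)⁴ = (0.750)²(2.664)⁴ = 28.32.
F_S/F_N = (L_S/L_N)/(d_S/d_N)² = 28.32/(0.333)² = 255.4.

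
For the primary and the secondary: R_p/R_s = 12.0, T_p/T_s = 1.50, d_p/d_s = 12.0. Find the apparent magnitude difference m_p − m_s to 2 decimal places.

-1.76

L_p/L_s = (12.0)²(1.50)⁴ = 729.0.
F_p/F_s = (L_p/L_s)/(d_p/d_s)² = 729.0/144.0 = 5.062.
m_p − m_s = −2.5 log₁₀(5.062) = -1.76.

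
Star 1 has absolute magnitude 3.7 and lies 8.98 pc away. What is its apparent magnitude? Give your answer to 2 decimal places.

3.47

m = M + 5 log₁₀(d/10 pc) = 3.7 + 5 log₁₀(8.98/10)
  = 3.7 + 5 × -0.047 = 3.7 + -0.23 = 3.47.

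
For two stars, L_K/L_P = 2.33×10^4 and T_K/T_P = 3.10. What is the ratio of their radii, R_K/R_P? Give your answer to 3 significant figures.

15.9

L ∝ R²T⁴ gives R ∝ √L / T², so
R_K/R_P = √(2.33×10^4) / (3.10)² = 152.6 / 9.610 = 15.88.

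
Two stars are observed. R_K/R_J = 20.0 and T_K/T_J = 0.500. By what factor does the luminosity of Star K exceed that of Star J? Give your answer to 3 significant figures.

25.0

From the Stefan–Boltzmann law, L ∝ R²T⁴, so
L_K/L_J = (R_K/R_J)² (T_K/T_J)⁴ = (20.0)² × (0.500)⁴ = 400.0 × 0.06250 = 25.00.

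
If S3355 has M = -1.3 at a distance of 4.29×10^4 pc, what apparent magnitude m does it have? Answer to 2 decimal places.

m = M + 5 log₁₀(d/10 pc) = -1.3 + 5 log₁₀(4.29×10^4/10)
  = -1.3 + 5 × 3.632 = -1.3 + 18.16 = 16.86.

16.86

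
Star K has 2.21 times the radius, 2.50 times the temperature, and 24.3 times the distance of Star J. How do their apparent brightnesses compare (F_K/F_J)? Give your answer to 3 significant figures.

0.323

L_K/L_J = (R_K/R_J)²(T_K/T_J)⁴ = (2.21)² × (2.50)⁴ = 190.8.
F_K/F_J = (L_K/L_J)/(d_K/d_J)² = 190.8 / (24.3)² = 0.3231.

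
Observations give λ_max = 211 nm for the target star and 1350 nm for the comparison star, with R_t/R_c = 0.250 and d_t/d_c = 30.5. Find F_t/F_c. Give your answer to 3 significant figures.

0.113

Wien's law: T_t/T_c = λ_c/λ_t = 1350/211 = 6.398.
L_t/L_c = (R_t/R_c)²(T_t/T_c)⁴ = (0.250)²(6.398)⁴ = 104.7.
F_t/F_c = (L_t/L_c)/(d_t/d_c)² = 104.7/(30.5)² = 0.1126.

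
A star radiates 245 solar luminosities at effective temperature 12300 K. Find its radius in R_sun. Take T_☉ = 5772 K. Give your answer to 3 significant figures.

R/R_☉ = √(L/L_☉) / (T/T_☉)² = √(245) / (2.131)²
       = 15.65 / 4.541 = 3.447.

3.45 R_sun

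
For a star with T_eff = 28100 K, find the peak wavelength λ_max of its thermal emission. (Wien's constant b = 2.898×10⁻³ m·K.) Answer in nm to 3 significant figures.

λ_max = b/T = 2.898×10⁻³ / 28100 = 1.03×10^-7 m = 103.1 nm.

103 nm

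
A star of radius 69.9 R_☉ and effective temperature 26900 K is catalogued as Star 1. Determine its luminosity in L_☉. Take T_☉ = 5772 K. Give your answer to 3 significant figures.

2.30×10^6 L_☉

L/L_☉ = (R/R_☉)² (T/T_☉)⁴ = (69.9)² × (26900/5772)⁴
       = 4886 × (4.660)⁴ = 4886 × 471.7 = 2.305×10^6.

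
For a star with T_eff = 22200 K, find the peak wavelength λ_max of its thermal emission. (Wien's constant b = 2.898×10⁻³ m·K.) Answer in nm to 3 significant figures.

λ_max = b/T = 2.898×10⁻³ / 22200 = 1.31×10^-7 m = 130.5 nm.

131 nm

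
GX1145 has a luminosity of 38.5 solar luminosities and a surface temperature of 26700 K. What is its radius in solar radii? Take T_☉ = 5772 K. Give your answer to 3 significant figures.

R/R_☉ = √(L/L_☉) / (T/T_☉)² = √(38.5) / (4.626)²
       = 6.205 / 21.40 = 0.2900.

0.290 solar radii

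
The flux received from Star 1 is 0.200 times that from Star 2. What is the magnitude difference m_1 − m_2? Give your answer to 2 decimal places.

1.75

m_1 − m_2 = −2.5 log₁₀(F_1/F_2) = −2.5 log₁₀(0.200) = −2.5 × (-0.699) = 1.747.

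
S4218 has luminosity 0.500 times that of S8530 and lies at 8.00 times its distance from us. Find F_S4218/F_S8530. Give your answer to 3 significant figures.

F = L/(4πd²), so F_S4218/F_S8530 = (L_S4218/L_S8530) / (d_S4218/d_S8530)²
= 0.500 / (8.00)² = 0.500 / 64.00 = 0.007812.

0.00781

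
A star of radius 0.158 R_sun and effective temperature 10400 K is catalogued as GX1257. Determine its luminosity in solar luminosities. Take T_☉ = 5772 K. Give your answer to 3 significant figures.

0.263 solar luminosities

L/L_☉ = (R/R_☉)² (T/T_☉)⁴ = (0.158)² × (10400/5772)⁴
       = 0.02496 × (1.802)⁴ = 0.02496 × 10.54 = 0.2631.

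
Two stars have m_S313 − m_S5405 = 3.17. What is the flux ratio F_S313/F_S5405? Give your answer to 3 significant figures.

0.0540

F_S313/F_S5405 = 10^(−(m_S313 − m_S5405)/2.5) = 10^(-3.17/2.5) = 10^-1.268 = 0.05395.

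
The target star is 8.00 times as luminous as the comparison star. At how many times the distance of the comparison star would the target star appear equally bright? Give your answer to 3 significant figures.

2.83

Equal flux requires L_t/d_t² = L_c/d_c², so d_t/d_c = √(L_t/L_c)
= √(8.00) = 2.828.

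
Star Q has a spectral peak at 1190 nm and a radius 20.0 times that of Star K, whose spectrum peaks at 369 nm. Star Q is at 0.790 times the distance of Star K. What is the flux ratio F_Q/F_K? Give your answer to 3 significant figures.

Wien's law: T_Q/T_K = λ_K/λ_Q = 369/1190 = 0.3101.
L_Q/L_K = (R_Q/R_K)²(T_Q/T_K)⁴ = (20.0)²(0.3101)⁴ = 3.698.
F_Q/F_K = (L_Q/L_K)/(d_Q/d_K)² = 3.698/(0.790)² = 5.925.

5.93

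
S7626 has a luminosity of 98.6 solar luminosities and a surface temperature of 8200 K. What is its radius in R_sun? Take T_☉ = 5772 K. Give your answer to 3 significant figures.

R/R_☉ = √(L/L_☉) / (T/T_☉)² = √(98.6) / (1.421)²
       = 9.930 / 2.018 = 4.920.

4.92 R_sun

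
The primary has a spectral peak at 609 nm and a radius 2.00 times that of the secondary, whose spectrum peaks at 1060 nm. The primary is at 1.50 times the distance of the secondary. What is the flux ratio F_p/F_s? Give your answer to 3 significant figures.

Wien's law: T_p/T_s = λ_s/λ_p = 1060/609 = 1.741.
L_p/L_s = (R_p/R_s)²(T_p/T_s)⁴ = (2.00)²(1.741)⁴ = 36.71.
F_p/F_s = (L_p/L_s)/(d_p/d_s)² = 36.71/(1.50)² = 16.32.

16.3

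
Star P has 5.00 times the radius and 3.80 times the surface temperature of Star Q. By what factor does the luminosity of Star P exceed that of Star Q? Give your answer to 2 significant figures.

5.2×10^3

From the Stefan–Boltzmann law, L ∝ R²T⁴, so
L_P/L_Q = (R_P/R_Q)² (T_P/T_Q)⁴ = (5.00)² × (3.80)⁴ = 25.00 × 208.5 = 5213.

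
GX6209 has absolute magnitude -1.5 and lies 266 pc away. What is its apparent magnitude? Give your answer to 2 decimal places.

m = M + 5 log₁₀(d/10 pc) = -1.5 + 5 log₁₀(266/10)
  = -1.5 + 5 × 1.425 = -1.5 + 7.12 = 5.62.

5.62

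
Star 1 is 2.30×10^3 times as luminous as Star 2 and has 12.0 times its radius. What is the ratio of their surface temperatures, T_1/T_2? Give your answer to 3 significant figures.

L ∝ R²T⁴ gives T ∝ (L/R²)^(1/4), so
T_1/T_2 = (2.30×10^3 / 12.0²)^(1/4) = (15.97)^(1/4) = 1.999.

2.00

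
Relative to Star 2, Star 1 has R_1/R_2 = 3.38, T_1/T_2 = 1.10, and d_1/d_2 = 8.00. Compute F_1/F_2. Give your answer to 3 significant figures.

L_1/L_2 = (R_1/R_2)²(T_1/T_2)⁴ = (3.38)² × (1.10)⁴ = 16.73.
F_1/F_2 = (L_1/L_2)/(d_1/d_2)² = 16.73 / (8.00)² = 0.2614.

0.261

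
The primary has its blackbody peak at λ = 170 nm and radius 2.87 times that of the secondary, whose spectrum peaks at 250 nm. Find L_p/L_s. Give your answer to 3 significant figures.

38.5

Wien's law gives T ∝ 1/λ_max, so T_p/T_s = λ_s/λ_p = 250/170 = 1.471.
Then L ∝ R²T⁴ gives L_p/L_s = (2.87)² × (1.471)⁴ = 8.237 × 4.677 = 38.52.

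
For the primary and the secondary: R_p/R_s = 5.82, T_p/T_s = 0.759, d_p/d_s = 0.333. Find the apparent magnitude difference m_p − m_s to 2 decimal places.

-5.01

L_p/L_s = (5.82)²(0.759)⁴ = 11.24.
F_p/F_s = (L_p/L_s)/(d_p/d_s)² = 11.24/0.1109 = 101.4.
m_p − m_s = −2.5 log₁₀(101.4) = -5.01.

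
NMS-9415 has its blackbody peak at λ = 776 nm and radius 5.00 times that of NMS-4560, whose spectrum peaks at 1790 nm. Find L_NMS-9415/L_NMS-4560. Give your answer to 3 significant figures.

Wien's law gives T ∝ 1/λ_max, so T_NMS-9415/T_NMS-4560 = λ_NMS-4560/λ_NMS-9415 = 1790/776 = 2.307.
Then L ∝ R²T⁴ gives L_NMS-9415/L_NMS-4560 = (5.00)² × (2.307)⁴ = 25.00 × 28.31 = 707.8.

708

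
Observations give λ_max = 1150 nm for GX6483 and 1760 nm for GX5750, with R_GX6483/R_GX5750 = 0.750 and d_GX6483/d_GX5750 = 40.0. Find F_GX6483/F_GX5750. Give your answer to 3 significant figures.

Wien's law: T_GX6483/T_GX5750 = λ_GX5750/λ_GX6483 = 1760/1150 = 1.530.
L_GX6483/L_GX5750 = (R_GX6483/R_GX5750)²(T_GX6483/T_GX5750)⁴ = (0.750)²(1.530)⁴ = 3.086.
F_GX6483/F_GX5750 = (L_GX6483/L_GX5750)/(d_GX6483/d_GX5750)² = 3.086/(40.0)² = 0.001929.

0.00193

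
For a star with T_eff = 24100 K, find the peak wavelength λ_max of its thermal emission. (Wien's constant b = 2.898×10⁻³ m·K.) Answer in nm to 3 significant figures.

λ_max = b/T = 2.898×10⁻³ / 24100 = 1.20×10^-7 m = 120.2 nm.

120 nm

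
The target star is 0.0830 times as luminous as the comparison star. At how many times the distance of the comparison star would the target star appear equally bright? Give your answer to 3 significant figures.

0.288

Equal flux requires L_t/d_t² = L_c/d_c², so d_t/d_c = √(L_t/L_c)
= √(0.0830) = 0.2881.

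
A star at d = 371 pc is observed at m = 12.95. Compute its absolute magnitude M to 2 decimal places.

5.10

M = m − 5 log₁₀(d/10 pc) = 12.95 − 5 log₁₀(371/10)
  = 12.95 − 5 × 1.569 = 12.95 − 7.85 = 5.10.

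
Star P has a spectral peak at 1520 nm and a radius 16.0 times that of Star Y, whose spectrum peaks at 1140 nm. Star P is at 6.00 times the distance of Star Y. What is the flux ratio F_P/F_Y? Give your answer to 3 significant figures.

2.25

Wien's law: T_P/T_Y = λ_Y/λ_P = 1140/1520 = 0.7500.
L_P/L_Y = (R_P/R_Y)²(T_P/T_Y)⁴ = (16.0)²(0.7500)⁴ = 81.00.
F_P/F_Y = (L_P/L_Y)/(d_P/d_Y)² = 81.00/(6.00)² = 2.250.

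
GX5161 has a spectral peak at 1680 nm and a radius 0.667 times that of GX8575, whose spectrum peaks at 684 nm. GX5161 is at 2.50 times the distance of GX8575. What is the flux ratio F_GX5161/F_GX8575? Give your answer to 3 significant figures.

Wien's law: T_GX5161/T_GX8575 = λ_GX8575/λ_GX5161 = 684/1680 = 0.4071.
L_GX5161/L_GX8575 = (R_GX5161/R_GX8575)²(T_GX5161/T_GX8575)⁴ = (0.667)²(0.4071)⁴ = 0.01222.
F_GX5161/F_GX8575 = (L_GX5161/L_GX8575)/(d_GX5161/d_GX8575)² = 0.01222/(2.50)² = 0.001956.

0.00196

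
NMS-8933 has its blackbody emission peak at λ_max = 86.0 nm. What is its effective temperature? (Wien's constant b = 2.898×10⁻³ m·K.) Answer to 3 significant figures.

T = b/λ_max = 2.898×10⁻³ / (86.0×10⁻⁹) = 3.370×10^4 K.

3.37×10^4 K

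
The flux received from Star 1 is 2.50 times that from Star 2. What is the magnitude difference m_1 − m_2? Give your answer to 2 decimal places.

-0.99

m_1 − m_2 = −2.5 log₁₀(F_1/F_2) = −2.5 log₁₀(2.50) = −2.5 × (0.398) = -0.995.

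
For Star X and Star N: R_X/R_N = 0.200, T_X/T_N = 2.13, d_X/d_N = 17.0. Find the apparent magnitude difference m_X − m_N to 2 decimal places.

6.36

L_X/L_N = (0.200)²(2.13)⁴ = 0.8233.
F_X/F_N = (L_X/L_N)/(d_X/d_N)² = 0.8233/289.0 = 0.002849.
m_X − m_N = −2.5 log₁₀(0.002849) = 6.36.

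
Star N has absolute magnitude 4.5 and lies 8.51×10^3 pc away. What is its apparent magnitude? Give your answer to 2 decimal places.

m = M + 5 log₁₀(d/10 pc) = 4.5 + 5 log₁₀(8.51×10^3/10)
  = 4.5 + 5 × 2.930 = 4.5 + 14.65 = 19.15.

19.15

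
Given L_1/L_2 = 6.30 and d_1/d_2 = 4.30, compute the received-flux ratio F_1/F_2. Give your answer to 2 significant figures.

F = L/(4πd²), so F_1/F_2 = (L_1/L_2) / (d_1/d_2)²
= 6.30 / (4.30)² = 6.30 / 18.49 = 0.3407.

0.34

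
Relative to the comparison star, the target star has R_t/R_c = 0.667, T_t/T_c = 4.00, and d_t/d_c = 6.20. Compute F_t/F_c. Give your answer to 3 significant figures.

2.96

L_t/L_c = (R_t/R_c)²(T_t/T_c)⁴ = (0.667)² × (4.00)⁴ = 113.9.
F_t/F_c = (L_t/L_c)/(d_t/d_c)² = 113.9 / (6.20)² = 2.963.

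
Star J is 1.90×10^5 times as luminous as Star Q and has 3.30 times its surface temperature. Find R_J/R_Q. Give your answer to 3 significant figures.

L ∝ R²T⁴ gives R ∝ √L / T², so
R_J/R_Q = √(1.90×10^5) / (3.30)² = 435.9 / 10.89 = 40.03.

40.0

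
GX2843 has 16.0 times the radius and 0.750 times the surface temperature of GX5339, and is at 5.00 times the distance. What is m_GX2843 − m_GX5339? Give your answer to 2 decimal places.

L_GX2843/L_GX5339 = (16.0)²(0.750)⁴ = 81.00.
F_GX2843/F_GX5339 = (L_GX2843/L_GX5339)/(d_GX2843/d_GX5339)² = 81.00/25.00 = 3.240.
m_GX2843 − m_GX5339 = −2.5 log₁₀(3.240) = -1.28.

-1.28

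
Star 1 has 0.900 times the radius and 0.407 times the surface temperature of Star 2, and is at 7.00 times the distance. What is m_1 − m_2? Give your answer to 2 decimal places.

L_1/L_2 = (0.900)²(0.407)⁴ = 0.02223.
F_1/F_2 = (L_1/L_2)/(d_1/d_2)² = 0.02223/49.00 = 4.536×10^-4.
m_1 − m_2 = −2.5 log₁₀(4.536×10^-4) = 8.36.

8.36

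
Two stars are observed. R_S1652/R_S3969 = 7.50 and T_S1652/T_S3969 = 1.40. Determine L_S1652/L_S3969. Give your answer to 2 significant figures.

From the Stefan–Boltzmann law, L ∝ R²T⁴, so
L_S1652/L_S3969 = (R_S1652/R_S3969)² (T_S1652/T_S3969)⁴ = (7.50)² × (1.40)⁴ = 56.25 × 3.842 = 216.1.

2.2×10^2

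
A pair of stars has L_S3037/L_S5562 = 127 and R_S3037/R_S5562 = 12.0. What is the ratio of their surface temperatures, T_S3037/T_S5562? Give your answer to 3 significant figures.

0.969

L ∝ R²T⁴ gives T ∝ (L/R²)^(1/4), so
T_S3037/T_S5562 = (127 / 12.0²)^(1/4) = (0.8819)^(1/4) = 0.9691.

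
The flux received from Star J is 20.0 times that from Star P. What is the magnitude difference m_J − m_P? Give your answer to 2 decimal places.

-3.25

m_J − m_P = −2.5 log₁₀(F_J/F_P) = −2.5 log₁₀(20.0) = −2.5 × (1.301) = -3.253.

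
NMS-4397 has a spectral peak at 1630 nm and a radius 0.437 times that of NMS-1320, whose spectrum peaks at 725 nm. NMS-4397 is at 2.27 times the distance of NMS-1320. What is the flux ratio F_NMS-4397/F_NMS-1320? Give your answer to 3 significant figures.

Wien's law: T_NMS-4397/T_NMS-1320 = λ_NMS-1320/λ_NMS-4397 = 725/1630 = 0.4448.
L_NMS-4397/L_NMS-1320 = (R_NMS-4397/R_NMS-1320)²(T_NMS-4397/T_NMS-1320)⁴ = (0.437)²(0.4448)⁴ = 0.007474.
F_NMS-4397/F_NMS-1320 = (L_NMS-4397/L_NMS-1320)/(d_NMS-4397/d_NMS-1320)² = 0.007474/(2.27)² = 0.001450.

0.00145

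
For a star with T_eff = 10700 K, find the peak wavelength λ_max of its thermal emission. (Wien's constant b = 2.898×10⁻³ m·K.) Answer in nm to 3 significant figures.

271 nm

λ_max = b/T = 2.898×10⁻³ / 10700 = 2.71×10^-7 m = 270.8 nm.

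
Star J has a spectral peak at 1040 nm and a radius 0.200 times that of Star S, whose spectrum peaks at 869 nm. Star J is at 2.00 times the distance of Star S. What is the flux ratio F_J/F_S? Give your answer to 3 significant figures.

Wien's law: T_J/T_S = λ_S/λ_J = 869/1040 = 0.8356.
L_J/L_S = (R_J/R_S)²(T_J/T_S)⁴ = (0.200)²(0.8356)⁴ = 0.01950.
F_J/F_S = (L_J/L_S)/(d_J/d_S)² = 0.01950/(2.00)² = 0.004875.

0.00487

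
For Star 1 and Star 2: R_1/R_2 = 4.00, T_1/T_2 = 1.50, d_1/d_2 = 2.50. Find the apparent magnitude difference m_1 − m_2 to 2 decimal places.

-2.78

L_1/L_2 = (4.00)²(1.50)⁴ = 81.00.
F_1/F_2 = (L_1/L_2)/(d_1/d_2)² = 81.00/6.250 = 12.96.
m_1 − m_2 = −2.5 log₁₀(12.96) = -2.78.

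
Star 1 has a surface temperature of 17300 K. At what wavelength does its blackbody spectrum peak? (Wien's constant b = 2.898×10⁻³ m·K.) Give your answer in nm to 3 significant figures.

λ_max = b/T = 2.898×10⁻³ / 17300 = 1.68×10^-7 m = 167.5 nm.

168 nm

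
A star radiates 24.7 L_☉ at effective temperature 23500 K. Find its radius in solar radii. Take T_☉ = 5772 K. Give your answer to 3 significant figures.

0.300 solar radii

R/R_☉ = √(L/L_☉) / (T/T_☉)² = √(24.7) / (4.071)²
       = 4.970 / 16.58 = 0.2998.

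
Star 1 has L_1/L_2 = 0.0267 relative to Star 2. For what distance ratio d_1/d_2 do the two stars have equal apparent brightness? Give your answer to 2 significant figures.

Equal flux requires L_1/d_1² = L_2/d_2², so d_1/d_2 = √(L_1/L_2)
= √(0.0267) = 0.1634.

0.16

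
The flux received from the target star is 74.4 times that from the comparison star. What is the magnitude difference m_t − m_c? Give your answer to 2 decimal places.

-4.68

m_t − m_c = −2.5 log₁₀(F_t/F_c) = −2.5 log₁₀(74.4) = −2.5 × (1.872) = -4.679.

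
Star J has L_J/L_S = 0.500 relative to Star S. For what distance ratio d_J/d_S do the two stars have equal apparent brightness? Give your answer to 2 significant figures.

0.71

Equal flux requires L_J/d_J² = L_S/d_S², so d_J/d_S = √(L_J/L_S)
= √(0.500) = 0.7071.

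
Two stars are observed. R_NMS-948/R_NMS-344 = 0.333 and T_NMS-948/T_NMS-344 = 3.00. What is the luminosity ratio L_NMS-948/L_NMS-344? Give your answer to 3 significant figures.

8.98

From the Stefan–Boltzmann law, L ∝ R²T⁴, so
L_NMS-948/L_NMS-344 = (R_NMS-948/R_NMS-344)² (T_NMS-948/T_NMS-344)⁴ = (0.333)² × (3.00)⁴ = 0.1109 × 81.00 = 8.982.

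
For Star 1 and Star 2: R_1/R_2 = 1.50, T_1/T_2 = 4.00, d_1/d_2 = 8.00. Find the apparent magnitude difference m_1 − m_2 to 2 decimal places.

-2.39

L_1/L_2 = (1.50)²(4.00)⁴ = 576.0.
F_1/F_2 = (L_1/L_2)/(d_1/d_2)² = 576.0/64.00 = 9.000.
m_1 − m_2 = −2.5 log₁₀(9.000) = -2.39.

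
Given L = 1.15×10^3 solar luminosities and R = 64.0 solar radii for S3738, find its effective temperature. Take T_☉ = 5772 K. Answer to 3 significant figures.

T/T_☉ = (L/L_☉)^(1/4) / (R/R_☉)^(1/2)
T = 5772 × (1.15×10^3)^(1/4) / √(64.0) = 5772 × 5.823 / 8.000 = 4202 K.

4.20×10^3 K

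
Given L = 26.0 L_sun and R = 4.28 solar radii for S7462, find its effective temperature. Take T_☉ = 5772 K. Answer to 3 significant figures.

T/T_☉ = (L/L_☉)^(1/4) / (R/R_☉)^(1/2)
T = 5772 × (26.0)^(1/4) / √(4.28) = 5772 × 2.258 / 2.069 = 6300 K.

6.30×10^3 K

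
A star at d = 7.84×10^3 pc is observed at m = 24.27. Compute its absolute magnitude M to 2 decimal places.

M = m − 5 log₁₀(d/10 pc) = 24.27 − 5 log₁₀(7.84×10^3/10)
  = 24.27 − 5 × 2.894 = 24.27 − 14.47 = 9.80.

9.80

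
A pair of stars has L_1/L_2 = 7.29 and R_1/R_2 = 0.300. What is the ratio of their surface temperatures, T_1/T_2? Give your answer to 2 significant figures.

L ∝ R²T⁴ gives T ∝ (L/R²)^(1/4), so
T_1/T_2 = (7.29 / 0.300²)^(1/4) = (81.00)^(1/4) = 3.000.

3.0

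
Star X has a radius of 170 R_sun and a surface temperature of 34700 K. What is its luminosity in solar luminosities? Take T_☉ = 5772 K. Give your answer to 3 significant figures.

3.77×10^7 solar luminosities

L/L_☉ = (R/R_☉)² (T/T_☉)⁴ = (170)² × (34700/5772)⁴
       = 2.890×10^4 × (6.012)⁴ = 2.890×10^4 × 1306 = 3.775×10^7.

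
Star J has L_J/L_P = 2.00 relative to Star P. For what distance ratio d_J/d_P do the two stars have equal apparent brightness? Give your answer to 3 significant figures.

1.41

Equal flux requires L_J/d_J² = L_P/d_P², so d_J/d_P = √(L_J/L_P)
= √(2.00) = 1.414.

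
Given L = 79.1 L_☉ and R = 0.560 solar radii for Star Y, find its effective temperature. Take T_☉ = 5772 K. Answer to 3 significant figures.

T/T_☉ = (L/L_☉)^(1/4) / (R/R_☉)^(1/2)
T = 5772 × (79.1)^(1/4) / √(0.560) = 5772 × 2.982 / 0.7483 = 2.300×10^4 K.

2.30×10^4 K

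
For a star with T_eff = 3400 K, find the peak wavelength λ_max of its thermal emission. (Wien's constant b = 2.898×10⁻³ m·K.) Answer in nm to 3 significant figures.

λ_max = b/T = 2.898×10⁻³ / 3400 = 8.52×10^-7 m = 852.4 nm.

852 nm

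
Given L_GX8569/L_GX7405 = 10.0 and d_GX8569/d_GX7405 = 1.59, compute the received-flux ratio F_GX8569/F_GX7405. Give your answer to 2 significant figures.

4.0

F = L/(4πd²), so F_GX8569/F_GX7405 = (L_GX8569/L_GX7405) / (d_GX8569/d_GX7405)²
= 10.0 / (1.59)² = 10.0 / 2.528 = 3.956.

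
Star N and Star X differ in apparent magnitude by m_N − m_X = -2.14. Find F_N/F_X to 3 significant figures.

F_N/F_X = 10^(−(m_N − m_X)/2.5) = 10^(2.14/2.5) = 10^0.856 = 7.178.

7.18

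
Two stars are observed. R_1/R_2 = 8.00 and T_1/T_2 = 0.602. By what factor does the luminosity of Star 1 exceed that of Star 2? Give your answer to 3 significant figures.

From the Stefan–Boltzmann law, L ∝ R²T⁴, so
L_1/L_2 = (R_1/R_2)² (T_1/T_2)⁴ = (8.00)² × (0.602)⁴ = 64.00 × 0.1313 = 8.406.

8.41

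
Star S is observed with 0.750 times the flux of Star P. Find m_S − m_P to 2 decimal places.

0.31

m_S − m_P = −2.5 log₁₀(F_S/F_P) = −2.5 log₁₀(0.750) = −2.5 × (-0.125) = 0.312.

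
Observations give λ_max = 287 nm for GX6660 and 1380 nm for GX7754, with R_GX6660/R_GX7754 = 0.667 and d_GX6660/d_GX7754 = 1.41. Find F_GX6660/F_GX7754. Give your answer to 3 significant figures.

Wien's law: T_GX6660/T_GX7754 = λ_GX7754/λ_GX6660 = 1380/287 = 4.808.
L_GX6660/L_GX7754 = (R_GX6660/R_GX7754)²(T_GX6660/T_GX7754)⁴ = (0.667)²(4.808)⁴ = 237.8.
F_GX6660/F_GX7754 = (L_GX6660/L_GX7754)/(d_GX6660/d_GX7754)² = 237.8/(1.41)² = 119.6.

120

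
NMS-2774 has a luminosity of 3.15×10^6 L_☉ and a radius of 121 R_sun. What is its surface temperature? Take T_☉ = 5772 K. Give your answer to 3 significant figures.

T/T_☉ = (L/L_☉)^(1/4) / (R/R_☉)^(1/2)
T = 5772 × (3.15×10^6)^(1/4) / √(121) = 5772 × 42.13 / 11.00 = 2.211×10^4 K.

2.21×10^4 K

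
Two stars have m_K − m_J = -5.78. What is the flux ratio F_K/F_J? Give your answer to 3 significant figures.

F_K/F_J = 10^(−(m_K − m_J)/2.5) = 10^(5.78/2.5) = 10^2.312 = 205.1.

205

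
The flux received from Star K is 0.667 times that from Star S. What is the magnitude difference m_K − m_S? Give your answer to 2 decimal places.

0.44

m_K − m_S = −2.5 log₁₀(F_K/F_S) = −2.5 log₁₀(0.667) = −2.5 × (-0.176) = 0.440.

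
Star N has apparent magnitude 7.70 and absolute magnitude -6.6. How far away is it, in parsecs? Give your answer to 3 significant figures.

m − M = 5 log₁₀(d/10 pc)
7.70 − (-6.6) = 14.30 = 5 log₁₀(d/10)
d = 10 × 10^(14.30/5) = 10 × 10^2.860 = 7244 pc.

7.24×10^3 pc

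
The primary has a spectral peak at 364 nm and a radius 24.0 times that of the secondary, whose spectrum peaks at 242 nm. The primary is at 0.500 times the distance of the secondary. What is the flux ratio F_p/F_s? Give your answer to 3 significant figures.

450

Wien's law: T_p/T_s = λ_s/λ_p = 242/364 = 0.6648.
L_p/L_s = (R_p/R_s)²(T_p/T_s)⁴ = (24.0)²(0.6648)⁴ = 112.5.
F_p/F_s = (L_p/L_s)/(d_p/d_s)² = 112.5/(0.500)² = 450.1.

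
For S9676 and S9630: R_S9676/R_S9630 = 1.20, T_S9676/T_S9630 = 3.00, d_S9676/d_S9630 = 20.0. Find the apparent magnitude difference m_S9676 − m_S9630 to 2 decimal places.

1.34

L_S9676/L_S9630 = (1.20)²(3.00)⁴ = 116.6.
F_S9676/F_S9630 = (L_S9676/L_S9630)/(d_S9676/d_S9630)² = 116.6/400.0 = 0.2916.
m_S9676 − m_S9630 = −2.5 log₁₀(0.2916) = 1.34.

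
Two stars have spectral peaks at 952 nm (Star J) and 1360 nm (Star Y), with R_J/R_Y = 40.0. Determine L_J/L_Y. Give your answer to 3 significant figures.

6.66×10^3

Wien's law gives T ∝ 1/λ_max, so T_J/T_Y = λ_Y/λ_J = 1360/952 = 1.429.
Then L ∝ R²T⁴ gives L_J/L_Y = (40.0)² × (1.429)⁴ = 1600 × 4.165 = 6664.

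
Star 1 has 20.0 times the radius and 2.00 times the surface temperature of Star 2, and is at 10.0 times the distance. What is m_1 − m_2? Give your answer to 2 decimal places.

L_1/L_2 = (20.0)²(2.00)⁴ = 6400.
F_1/F_2 = (L_1/L_2)/(d_1/d_2)² = 6400/100.0 = 64.00.
m_1 − m_2 = −2.5 log₁₀(64.00) = -4.52.

-4.52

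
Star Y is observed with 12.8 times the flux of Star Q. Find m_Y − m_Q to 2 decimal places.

m_Y − m_Q = −2.5 log₁₀(F_Y/F_Q) = −2.5 log₁₀(12.8) = −2.5 × (1.107) = -2.768.

-2.77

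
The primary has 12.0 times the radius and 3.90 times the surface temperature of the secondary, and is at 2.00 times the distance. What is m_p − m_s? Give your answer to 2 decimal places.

-9.80

L_p/L_s = (12.0)²(3.90)⁴ = 3.331×10^4.
F_p/F_s = (L_p/L_s)/(d_p/d_s)² = 3.331×10^4/4.000 = 8328.
m_p − m_s = −2.5 log₁₀(8328) = -9.80.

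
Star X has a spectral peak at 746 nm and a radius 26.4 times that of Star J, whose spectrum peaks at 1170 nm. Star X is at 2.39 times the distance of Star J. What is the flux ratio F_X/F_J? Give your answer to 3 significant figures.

Wien's law: T_X/T_J = λ_J/λ_X = 1170/746 = 1.568.
L_X/L_J = (R_X/R_J)²(T_X/T_J)⁴ = (26.4)²(1.568)⁴ = 4217.
F_X/F_J = (L_X/L_J)/(d_X/d_J)² = 4217/(2.39)² = 738.2.

738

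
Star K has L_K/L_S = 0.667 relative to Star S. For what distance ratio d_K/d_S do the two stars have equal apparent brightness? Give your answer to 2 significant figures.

0.82

Equal flux requires L_K/d_K² = L_S/d_S², so d_K/d_S = √(L_K/L_S)
= √(0.667) = 0.8167.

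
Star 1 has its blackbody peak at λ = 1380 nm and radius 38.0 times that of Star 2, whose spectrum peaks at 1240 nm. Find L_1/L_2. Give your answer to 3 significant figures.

Wien's law gives T ∝ 1/λ_max, so T_1/T_2 = λ_2/λ_1 = 1240/1380 = 0.8986.
Then L ∝ R²T⁴ gives L_1/L_2 = (38.0)² × (0.8986)⁴ = 1444 × 0.6519 = 941.3.

941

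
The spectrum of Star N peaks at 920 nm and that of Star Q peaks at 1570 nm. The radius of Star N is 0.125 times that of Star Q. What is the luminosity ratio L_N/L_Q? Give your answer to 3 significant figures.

Wien's law gives T ∝ 1/λ_max, so T_N/T_Q = λ_Q/λ_N = 1570/920 = 1.707.
Then L ∝ R²T⁴ gives L_N/L_Q = (0.125)² × (1.707)⁴ = 0.01562 × 8.481 = 0.1325.

0.133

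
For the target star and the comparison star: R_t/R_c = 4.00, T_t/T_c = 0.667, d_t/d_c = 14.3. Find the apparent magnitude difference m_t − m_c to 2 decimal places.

4.53

L_t/L_c = (4.00)²(0.667)⁴ = 3.167.
F_t/F_c = (L_t/L_c)/(d_t/d_c)² = 3.167/204.5 = 0.01549.
m_t − m_c = −2.5 log₁₀(0.01549) = 4.53.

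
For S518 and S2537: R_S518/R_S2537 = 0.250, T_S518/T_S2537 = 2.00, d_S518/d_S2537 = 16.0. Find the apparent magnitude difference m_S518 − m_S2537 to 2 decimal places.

6.02

L_S518/L_S2537 = (0.250)²(2.00)⁴ = 1.000.
F_S518/F_S2537 = (L_S518/L_S2537)/(d_S518/d_S2537)² = 1.000/256.0 = 0.003906.
m_S518 − m_S2537 = −2.5 log₁₀(0.003906) = 6.02.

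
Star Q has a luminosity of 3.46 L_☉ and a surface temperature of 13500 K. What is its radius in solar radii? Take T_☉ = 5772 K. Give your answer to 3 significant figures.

0.340 solar radii

R/R_☉ = √(L/L_☉) / (T/T_☉)² = √(3.46) / (2.339)²
       = 1.860 / 5.470 = 0.3400.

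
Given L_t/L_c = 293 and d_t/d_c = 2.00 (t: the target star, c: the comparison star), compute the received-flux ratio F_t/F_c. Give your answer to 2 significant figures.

73

F = L/(4πd²), so F_t/F_c = (L_t/L_c) / (d_t/d_c)²
= 293 / (2.00)² = 293 / 4.000 = 73.25.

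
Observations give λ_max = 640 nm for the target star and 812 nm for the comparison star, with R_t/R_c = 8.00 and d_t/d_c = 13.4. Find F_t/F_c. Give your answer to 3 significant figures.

0.924

Wien's law: T_t/T_c = λ_c/λ_t = 812/640 = 1.269.
L_t/L_c = (R_t/R_c)²(T_t/T_c)⁴ = (8.00)²(1.269)⁴ = 165.8.
F_t/F_c = (L_t/L_c)/(d_t/d_c)² = 165.8/(13.4)² = 0.9236.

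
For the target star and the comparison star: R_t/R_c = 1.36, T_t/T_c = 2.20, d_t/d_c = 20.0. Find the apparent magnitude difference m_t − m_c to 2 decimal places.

L_t/L_c = (1.36)²(2.20)⁴ = 43.33.
F_t/F_c = (L_t/L_c)/(d_t/d_c)² = 43.33/400.0 = 0.1083.
m_t − m_c = −2.5 log₁₀(0.1083) = 2.41.

2.41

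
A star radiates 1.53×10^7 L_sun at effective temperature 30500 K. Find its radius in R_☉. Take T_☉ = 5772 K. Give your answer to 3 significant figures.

140 R_☉

R/R_☉ = √(L/L_☉) / (T/T_☉)² = √(1.53×10^7) / (5.284)²
       = 3912 / 27.92 = 140.1.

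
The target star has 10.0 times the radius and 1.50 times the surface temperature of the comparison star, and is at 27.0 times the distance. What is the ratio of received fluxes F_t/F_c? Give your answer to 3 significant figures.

0.694

L_t/L_c = (R_t/R_c)²(T_t/T_c)⁴ = (10.0)² × (1.50)⁴ = 506.2.
F_t/F_c = (L_t/L_c)/(d_t/d_c)² = 506.2 / (27.0)² = 0.6944.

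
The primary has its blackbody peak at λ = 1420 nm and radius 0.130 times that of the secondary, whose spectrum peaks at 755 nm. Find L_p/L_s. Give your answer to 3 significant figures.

0.00135

Wien's law gives T ∝ 1/λ_max, so T_p/T_s = λ_s/λ_p = 755/1420 = 0.5317.
Then L ∝ R²T⁴ gives L_p/L_s = (0.130)² × (0.5317)⁴ = 0.01690 × 0.07992 = 0.001351.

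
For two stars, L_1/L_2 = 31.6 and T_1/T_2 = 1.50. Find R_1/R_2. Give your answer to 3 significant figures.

2.50

L ∝ R²T⁴ gives R ∝ √L / T², so
R_1/R_2 = √(31.6) / (1.50)² = 5.621 / 2.250 = 2.498.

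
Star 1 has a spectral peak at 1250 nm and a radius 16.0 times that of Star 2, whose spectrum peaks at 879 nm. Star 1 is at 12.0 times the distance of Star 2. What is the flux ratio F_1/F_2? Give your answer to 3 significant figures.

Wien's law: T_1/T_2 = λ_2/λ_1 = 879/1250 = 0.7032.
L_1/L_2 = (R_1/R_2)²(T_1/T_2)⁴ = (16.0)²(0.7032)⁴ = 62.60.
F_1/F_2 = (L_1/L_2)/(d_1/d_2)² = 62.60/(12.0)² = 0.4347.

0.435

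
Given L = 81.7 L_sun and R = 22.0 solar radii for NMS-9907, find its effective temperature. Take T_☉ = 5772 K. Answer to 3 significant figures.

T/T_☉ = (L/L_☉)^(1/4) / (R/R_☉)^(1/2)
T = 5772 × (81.7)^(1/4) / √(22.0) = 5772 × 3.006 / 4.690 = 3700 K.

3.70×10^3 K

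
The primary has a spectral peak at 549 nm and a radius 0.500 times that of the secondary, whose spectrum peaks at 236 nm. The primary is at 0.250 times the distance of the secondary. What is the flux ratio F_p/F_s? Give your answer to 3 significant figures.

0.137

Wien's law: T_p/T_s = λ_s/λ_p = 236/549 = 0.4299.
L_p/L_s = (R_p/R_s)²(T_p/T_s)⁴ = (0.500)²(0.4299)⁴ = 0.008537.
F_p/F_s = (L_p/L_s)/(d_p/d_s)² = 0.008537/(0.250)² = 0.1366.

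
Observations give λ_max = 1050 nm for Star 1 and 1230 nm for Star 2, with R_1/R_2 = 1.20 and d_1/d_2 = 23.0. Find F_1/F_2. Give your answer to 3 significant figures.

Wien's law: T_1/T_2 = λ_2/λ_1 = 1230/1050 = 1.171.
L_1/L_2 = (R_1/R_2)²(T_1/T_2)⁴ = (1.20)²(1.171)⁴ = 2.712.
F_1/F_2 = (L_1/L_2)/(d_1/d_2)² = 2.712/(23.0)² = 0.005126.

0.00513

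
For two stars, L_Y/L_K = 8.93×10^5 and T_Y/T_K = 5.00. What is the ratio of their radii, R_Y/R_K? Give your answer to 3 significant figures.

37.8

L ∝ R²T⁴ gives R ∝ √L / T², so
R_Y/R_K = √(8.93×10^5) / (5.00)² = 945.0 / 25.00 = 37.80.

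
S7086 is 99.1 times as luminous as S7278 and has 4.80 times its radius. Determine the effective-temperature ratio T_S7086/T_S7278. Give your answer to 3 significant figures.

1.44

L ∝ R²T⁴ gives T ∝ (L/R²)^(1/4), so
T_S7086/T_S7278 = (99.1 / 4.80²)^(1/4) = (4.301)^(1/4) = 1.440.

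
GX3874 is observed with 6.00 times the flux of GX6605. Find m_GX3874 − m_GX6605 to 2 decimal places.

-1.95

m_GX3874 − m_GX6605 = −2.5 log₁₀(F_GX3874/F_GX6605) = −2.5 log₁₀(6.00) = −2.5 × (0.778) = -1.945.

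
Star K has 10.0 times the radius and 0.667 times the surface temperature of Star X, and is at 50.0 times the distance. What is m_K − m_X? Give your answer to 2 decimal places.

5.25

L_K/L_X = (10.0)²(0.667)⁴ = 19.79.
F_K/F_X = (L_K/L_X)/(d_K/d_X)² = 19.79/2500 = 0.007917.
m_K − m_X = −2.5 log₁₀(0.007917) = 5.25.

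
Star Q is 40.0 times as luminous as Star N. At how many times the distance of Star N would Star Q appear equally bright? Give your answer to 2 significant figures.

6.3

Equal flux requires L_Q/d_Q² = L_N/d_N², so d_Q/d_N = √(L_Q/L_N)
= √(40.0) = 6.325.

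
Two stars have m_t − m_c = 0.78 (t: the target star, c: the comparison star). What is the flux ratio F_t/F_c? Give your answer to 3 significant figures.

F_t/F_c = 10^(−(m_t − m_c)/2.5) = 10^(-0.78/2.5) = 10^-0.312 = 0.4875.

0.488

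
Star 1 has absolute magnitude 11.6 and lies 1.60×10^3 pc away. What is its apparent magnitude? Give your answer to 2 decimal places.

22.62

m = M + 5 log₁₀(d/10 pc) = 11.6 + 5 log₁₀(1.60×10^3/10)
  = 11.6 + 5 × 2.204 = 11.6 + 11.02 = 22.62.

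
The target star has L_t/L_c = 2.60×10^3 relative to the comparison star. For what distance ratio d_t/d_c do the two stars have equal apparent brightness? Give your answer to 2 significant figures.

51

Equal flux requires L_t/d_t² = L_c/d_c², so d_t/d_c = √(L_t/L_c)
= √(2.60×10^3) = 50.99.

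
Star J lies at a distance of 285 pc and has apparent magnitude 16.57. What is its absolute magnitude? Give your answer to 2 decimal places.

M = m − 5 log₁₀(d/10 pc) = 16.57 − 5 log₁₀(285/10)
  = 16.57 − 5 × 1.455 = 16.57 − 7.27 = 9.30.

9.30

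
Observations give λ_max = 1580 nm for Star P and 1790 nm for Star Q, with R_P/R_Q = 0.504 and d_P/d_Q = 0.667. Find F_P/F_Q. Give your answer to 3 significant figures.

0.941

Wien's law: T_P/T_Q = λ_Q/λ_P = 1790/1580 = 1.133.
L_P/L_Q = (R_P/R_Q)²(T_P/T_Q)⁴ = (0.504)²(1.133)⁴ = 0.4185.
F_P/F_Q = (L_P/L_Q)/(d_P/d_Q)² = 0.4185/(0.667)² = 0.9406.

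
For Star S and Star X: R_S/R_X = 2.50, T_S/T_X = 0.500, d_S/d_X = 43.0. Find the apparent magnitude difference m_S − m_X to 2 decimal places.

9.19

L_S/L_X = (2.50)²(0.500)⁴ = 0.3906.
F_S/F_X = (L_S/L_X)/(d_S/d_X)² = 0.3906/1849 = 2.113×10^-4.
m_S − m_X = −2.5 log₁₀(2.113×10^-4) = 9.19.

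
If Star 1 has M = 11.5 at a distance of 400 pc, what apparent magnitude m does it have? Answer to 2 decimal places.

m = M + 5 log₁₀(d/10 pc) = 11.5 + 5 log₁₀(400/10)
  = 11.5 + 5 × 1.602 = 11.5 + 8.01 = 19.51.

19.51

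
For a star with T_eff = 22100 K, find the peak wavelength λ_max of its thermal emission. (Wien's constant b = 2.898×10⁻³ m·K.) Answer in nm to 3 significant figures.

131 nm

λ_max = b/T = 2.898×10⁻³ / 22100 = 1.31×10^-7 m = 131.1 nm.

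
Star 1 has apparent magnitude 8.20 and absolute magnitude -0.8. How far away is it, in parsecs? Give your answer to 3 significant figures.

m − M = 5 log₁₀(d/10 pc)
8.20 − (-0.8) = 9.00 = 5 log₁₀(d/10)
d = 10 × 10^(9.00/5) = 10 × 10^1.800 = 631.0 pc.

631 pc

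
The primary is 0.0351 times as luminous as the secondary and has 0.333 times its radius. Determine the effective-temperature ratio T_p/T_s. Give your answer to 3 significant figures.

L ∝ R²T⁴ gives T ∝ (L/R²)^(1/4), so
T_p/T_s = (0.0351 / 0.333²)^(1/4) = (0.3165)^(1/4) = 0.7501.

0.750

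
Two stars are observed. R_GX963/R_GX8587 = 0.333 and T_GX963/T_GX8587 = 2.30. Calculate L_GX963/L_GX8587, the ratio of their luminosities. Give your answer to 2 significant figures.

From the Stefan–Boltzmann law, L ∝ R²T⁴, so
L_GX963/L_GX8587 = (R_GX963/R_GX8587)² (T_GX963/T_GX8587)⁴ = (0.333)² × (2.30)⁴ = 0.1109 × 27.98 = 3.103.

3.1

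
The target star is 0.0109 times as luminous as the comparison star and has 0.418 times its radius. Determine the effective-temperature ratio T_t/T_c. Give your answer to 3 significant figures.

0.500

L ∝ R²T⁴ gives T ∝ (L/R²)^(1/4), so
T_t/T_c = (0.0109 / 0.418²)^(1/4) = (0.06238)^(1/4) = 0.4998.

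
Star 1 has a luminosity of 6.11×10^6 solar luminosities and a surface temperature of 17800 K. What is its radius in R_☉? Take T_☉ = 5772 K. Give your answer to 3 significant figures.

260 R_☉

R/R_☉ = √(L/L_☉) / (T/T_☉)² = √(6.11×10^6) / (3.084)²
       = 2472 / 9.510 = 259.9.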